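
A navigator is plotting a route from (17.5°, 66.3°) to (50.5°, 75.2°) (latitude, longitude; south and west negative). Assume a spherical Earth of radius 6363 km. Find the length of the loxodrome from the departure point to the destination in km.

3751 km

Rhumb course C = atan2(Δλ, Δψ) with Δψ = ln[tan(π/4+φ₂/2)/tan(π/4+φ₁/2)] = +0.7140, Δλ = +0.1553 → C = 12.27°
d = R·|Δφ| / |cos C| = 6363·0.57596 / 0.97715 = 3751 km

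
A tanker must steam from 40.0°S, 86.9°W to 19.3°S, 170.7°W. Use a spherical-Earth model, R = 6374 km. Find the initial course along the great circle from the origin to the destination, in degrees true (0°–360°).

N = sin Δλ·cos φ₂ = -0.9383;  D = cos φ₁ sin φ₂ − sin φ₁ cos φ₂ cos Δλ = -0.1877
initial course = atan2(N, D) = 258.69°

258.7°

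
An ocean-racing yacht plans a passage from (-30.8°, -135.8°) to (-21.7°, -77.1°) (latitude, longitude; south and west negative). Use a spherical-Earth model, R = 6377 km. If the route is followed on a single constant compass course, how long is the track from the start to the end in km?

5937 km

Rhumb course C = atan2(Δλ, Δψ) with Δψ = ln[tan(π/4+φ₂/2)/tan(π/4+φ₁/2)] = +0.1774, Δλ = +1.0245 → C = 80.18°
d = R·|Δφ| / |cos C| = 6377·0.15882 / 0.17058 = 5937 km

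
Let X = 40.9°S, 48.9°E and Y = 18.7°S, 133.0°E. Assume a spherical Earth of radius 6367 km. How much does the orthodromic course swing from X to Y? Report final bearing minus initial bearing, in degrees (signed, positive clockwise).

Initial bearing θ₁ = atan2(sin Δλ cos φ₂, cos φ₁ sin φ₂ − sin φ₁ cos φ₂ cos Δλ) = 100.73°
Final bearing θ₂ = (initial bearing from the destination back to the start) + 180° = 51.63°
Δθ = θ₂ − θ₁ = -49.1°

-49.1°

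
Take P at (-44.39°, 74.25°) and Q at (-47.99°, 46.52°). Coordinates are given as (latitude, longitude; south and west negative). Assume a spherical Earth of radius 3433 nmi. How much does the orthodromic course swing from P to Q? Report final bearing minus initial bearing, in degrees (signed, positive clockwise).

At departure: θ₁ = atan2(sin Δλ cos φ₂, cos φ₁ sin φ₂ − sin φ₁ cos φ₂ cos Δλ) = 249.48°
At arrival: θ₂ = atan2(sin Δλ cos φ₁, −cos φ₂ sin φ₁ + sin φ₂ cos φ₁ cos Δλ) = 269.69°
Δθ = θ₂ − θ₁ = +20.2°

+20.2°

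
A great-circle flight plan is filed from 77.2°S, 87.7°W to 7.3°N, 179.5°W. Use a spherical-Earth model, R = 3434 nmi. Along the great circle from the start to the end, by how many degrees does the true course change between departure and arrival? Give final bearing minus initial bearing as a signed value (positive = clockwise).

Initial bearing θ₁ = atan2(sin Δλ cos φ₂, cos φ₁ sin φ₂ − sin φ₁ cos φ₂ cos Δλ) = 269.87°
Final bearing θ₂ = (initial bearing from the destination back to the start) + 180° = 347.09°
Δθ = θ₂ − θ₁ = +77.2°

+77.2°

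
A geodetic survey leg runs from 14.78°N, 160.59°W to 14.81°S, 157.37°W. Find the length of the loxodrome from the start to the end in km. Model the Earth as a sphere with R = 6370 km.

3309 km

Δψ = ln[tan(π/4+φ₂/2)/tan(π/4+φ₁/2)] = -0.5223;  Δφ = -0.5164 rad,  Δλ = +0.0562 rad
q = Δφ/Δψ = 0.9888
d = R·√(Δφ² + q²Δλ²) = 6370·0.51942 = 3309 km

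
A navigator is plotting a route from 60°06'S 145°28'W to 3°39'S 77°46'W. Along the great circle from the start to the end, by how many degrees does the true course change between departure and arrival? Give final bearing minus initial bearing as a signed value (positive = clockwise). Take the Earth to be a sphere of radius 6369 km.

At departure: θ₁ = atan2(sin Δλ cos φ₂, cos φ₁ sin φ₂ − sin φ₁ cos φ₂ cos Δλ) = 72.19°
At arrival: θ₂ = atan2(sin Δλ cos φ₁, −cos φ₂ sin φ₁ + sin φ₂ cos φ₁ cos Δλ) = 28.40°
Δθ = θ₂ − θ₁ = -43.8°

-43.8°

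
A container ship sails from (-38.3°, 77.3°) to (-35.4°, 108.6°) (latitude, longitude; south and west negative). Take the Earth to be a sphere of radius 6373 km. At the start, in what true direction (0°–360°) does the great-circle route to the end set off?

93.1°

θ = atan2( sin Δλ·cos φ₂ ,  cos φ₁ sin φ₂ − sin φ₁ cos φ₂ cos Δλ )
  = atan2(+0.4235, -0.0229) = 93.10°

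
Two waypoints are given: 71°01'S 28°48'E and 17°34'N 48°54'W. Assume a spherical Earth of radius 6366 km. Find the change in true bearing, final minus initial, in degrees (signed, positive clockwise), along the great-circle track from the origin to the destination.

At departure: θ₁ = atan2(sin Δλ cos φ₂, cos φ₁ sin φ₂ − sin φ₁ cos φ₂ cos Δλ) = 287.31°
At arrival: θ₂ = atan2(sin Δλ cos φ₁, −cos φ₂ sin φ₁ + sin φ₂ cos φ₁ cos Δλ) = 340.99°
Δθ = θ₂ − θ₁ = +53.7°

+53.7°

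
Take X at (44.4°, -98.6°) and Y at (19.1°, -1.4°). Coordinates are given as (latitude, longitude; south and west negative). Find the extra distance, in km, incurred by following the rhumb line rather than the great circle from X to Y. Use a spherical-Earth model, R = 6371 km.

Great circle: cos σ = sin φ₁ sin φ₂ + cos φ₁ cos φ₂ cos Δλ,  σ = 1.4260 rad → d_gc = 9084.8 km
Rhumb line: Δψ = -0.5269, q = Δφ/Δψ = 0.8380, d_rh = R√(Δφ²+q²Δλ²) = 9484.1 km
Excess = 9484.1 − 9084.8 = 399.3 ≈ 399 km

399 km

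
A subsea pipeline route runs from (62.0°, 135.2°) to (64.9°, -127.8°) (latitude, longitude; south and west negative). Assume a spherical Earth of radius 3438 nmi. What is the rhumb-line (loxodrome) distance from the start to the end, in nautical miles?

2605 nmi

Rhumb course C = atan2(Δλ, Δψ) with Δψ = ln[tan(π/4+φ₂/2)/tan(π/4+φ₁/2)] = +0.1133, Δλ = +1.6930 → C = 86.17°
d = R·|Δφ| / |cos C| = 3438·0.05061 / 0.06680 = 2605 nmi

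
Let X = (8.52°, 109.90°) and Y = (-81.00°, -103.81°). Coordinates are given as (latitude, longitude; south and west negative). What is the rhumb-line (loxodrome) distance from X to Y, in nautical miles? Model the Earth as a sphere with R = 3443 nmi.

7415 nmi

Rhumb course C = atan2(Δλ, Δψ) with Δψ = ln[tan(π/4+φ₂/2)/tan(π/4+φ₁/2)] = -2.6913, Δλ = +2.5532 → C = 136.51°
d = R·|Δφ| / |cos C| = 3443·1.56242 / 0.72547 = 7415 nmi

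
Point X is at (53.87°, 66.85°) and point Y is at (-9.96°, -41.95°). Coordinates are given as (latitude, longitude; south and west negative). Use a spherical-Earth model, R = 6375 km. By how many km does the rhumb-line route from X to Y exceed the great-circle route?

468 km

Great circle: cos σ = sin φ₁ sin φ₂ + cos φ₁ cos φ₂ cos Δλ,  σ = 1.9038 rad → d_gc = 12136.5 km
Rhumb line: Δψ = -1.2950, q = Δφ/Δψ = 0.8602, d_rh = R√(Δφ²+q²Δλ²) = 12604.9 km
Excess = 12604.9 − 12136.5 = 468.4 ≈ 468 km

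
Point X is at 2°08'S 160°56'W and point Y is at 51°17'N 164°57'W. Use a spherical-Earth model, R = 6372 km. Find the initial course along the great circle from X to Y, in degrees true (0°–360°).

356.9°

θ = atan2( sin Δλ·cos φ₂ ,  cos φ₁ sin φ₂ − sin φ₁ cos φ₂ cos Δλ )
  = atan2(-0.0438, +0.8029) = 356.88°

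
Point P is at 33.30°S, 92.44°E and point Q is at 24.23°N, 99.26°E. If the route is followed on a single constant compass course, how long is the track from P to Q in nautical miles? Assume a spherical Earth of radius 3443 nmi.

Δψ = ln[tan(π/4+φ₂/2)/tan(π/4+φ₁/2)] = +1.0531;  Δφ = +1.0041 rad,  Δλ = +0.1190 rad
q = Δφ/Δψ = 0.9535
d = R·√(Δφ² + q²Δλ²) = 3443·1.01048 = 3479 nmi

3479 nmi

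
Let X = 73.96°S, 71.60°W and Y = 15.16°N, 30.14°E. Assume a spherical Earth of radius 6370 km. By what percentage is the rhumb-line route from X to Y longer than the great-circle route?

5.7%

Great circle: σ = 1.8814 rad → d_gc = Rσ = 11984.3 km
Rhumb: Δφ = +1.5554, Δλ = +1.7757, Δψ = +2.2275, q = Δφ/Δψ = 0.6983 → d_rh = R√(Δφ²+q²Δλ²) = 12671.2 km
Excess = (12671.2 − 11984.3) / 11984.3 = 686.9 / 11984.3 = 5.73% ≈ 5.7%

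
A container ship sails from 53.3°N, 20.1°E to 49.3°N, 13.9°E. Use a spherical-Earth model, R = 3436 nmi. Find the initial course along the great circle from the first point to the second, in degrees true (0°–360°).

N = sin Δλ·cos φ₂ = -0.0704;  D = cos φ₁ sin φ₂ − sin φ₁ cos φ₂ cos Δλ = -0.0667
initial course = atan2(N, D) = 226.56°

226.6°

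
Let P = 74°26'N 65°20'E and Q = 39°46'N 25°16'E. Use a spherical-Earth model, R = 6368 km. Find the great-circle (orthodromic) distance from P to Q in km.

4366 km

cos σ = sin φ₁ sin φ₂ + cos φ₁ cos φ₂ cos Δλ
      = sin(74.43°)sin(39.77°) + cos(74.43°)cos(39.77°)cos(-40.07°) = 0.7741
σ = 39.280° → d = Rσ = 6368·0.68557 = 4366 km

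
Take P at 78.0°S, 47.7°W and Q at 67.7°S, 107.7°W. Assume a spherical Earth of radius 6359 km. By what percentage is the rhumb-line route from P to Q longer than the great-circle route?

4.3%

Great circle: σ = 0.3349 rad → d_gc = Rσ = 2129.7 km
Rhumb: Δφ = +0.1798, Δλ = -1.0472, Δψ = +0.6288, q = Δφ/Δψ = 0.2859 → d_rh = R√(Δφ²+q²Δλ²) = 2220.8 km
Excess = (2220.8 − 2129.7) / 2129.7 = 91.1 / 2129.7 = 4.28% ≈ 4.3%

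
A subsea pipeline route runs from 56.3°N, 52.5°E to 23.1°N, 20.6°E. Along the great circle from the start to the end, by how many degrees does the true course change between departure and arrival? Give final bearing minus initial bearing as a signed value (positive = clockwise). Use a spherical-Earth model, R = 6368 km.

Initial bearing θ₁ = atan2(sin Δλ cos φ₂, cos φ₁ sin φ₂ − sin φ₁ cos φ₂ cos Δλ) = 228.37°
Final bearing θ₂ = (initial bearing from the destination back to the start) + 180° = 206.80°
Δθ = θ₂ − θ₁ = -21.6°

-21.6°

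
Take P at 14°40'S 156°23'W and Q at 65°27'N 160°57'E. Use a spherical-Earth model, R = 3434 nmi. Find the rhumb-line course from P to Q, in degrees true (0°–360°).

337.3°

Meridional parts: M(φ₁)=-0.2588, M(φ₂)=+1.5252 → ΔM = +1.7840;  Δλ = -0.7447 rad
tan C = Δλ / ΔM = -0.4174 → C = 337.34°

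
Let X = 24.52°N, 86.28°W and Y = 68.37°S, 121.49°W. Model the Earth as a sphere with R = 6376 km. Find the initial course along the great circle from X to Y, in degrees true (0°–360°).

192.3°

N = sin Δλ·cos φ₂ = -0.2125;  D = cos φ₁ sin φ₂ − sin φ₁ cos φ₂ cos Δλ = -0.9707
initial course = atan2(N, D) = 192.35°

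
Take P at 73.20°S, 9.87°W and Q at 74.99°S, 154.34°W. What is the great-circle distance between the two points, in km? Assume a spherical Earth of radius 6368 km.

3363 km

Haversine: a = sin²(Δφ/2)+cos φ₁ cos φ₂ sin²(Δλ/2) = 0.06813;  σ = 2·atan2(√a,√(1−a))
σ = 30.261° → d = Rσ = 6368·0.52816 = 3363 km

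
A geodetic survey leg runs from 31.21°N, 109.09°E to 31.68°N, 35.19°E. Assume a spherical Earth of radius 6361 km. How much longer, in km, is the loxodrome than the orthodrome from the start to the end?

Great circle: cos σ = sin φ₁ sin φ₂ + cos φ₁ cos φ₂ cos Δλ,  σ = 1.0770 rad → d_gc = 6850.8 km
Rhumb line: Δψ = +0.0096, q = Δφ/Δψ = 0.8531, d_rh = R√(Δφ²+q²Δλ²) = 6999.7 km
Excess = 6999.7 − 6850.8 = 148.9 ≈ 149 km

149 km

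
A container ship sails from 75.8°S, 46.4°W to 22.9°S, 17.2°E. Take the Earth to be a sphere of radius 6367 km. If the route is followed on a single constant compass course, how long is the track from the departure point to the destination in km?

7056 km

Rhumb course C = atan2(Δλ, Δψ) with Δψ = ln[tan(π/4+φ₂/2)/tan(π/4+φ₁/2)] = +1.6722, Δλ = +1.1100 → C = 33.58°
d = R·|Δφ| / |cos C| = 6367·0.92328 / 0.83315 = 7056 km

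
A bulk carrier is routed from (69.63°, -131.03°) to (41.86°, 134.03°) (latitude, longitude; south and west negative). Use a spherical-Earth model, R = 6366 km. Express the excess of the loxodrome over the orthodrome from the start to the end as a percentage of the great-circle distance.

Great circle: σ = 0.9232 rad → d_gc = Rσ = 5877.2 km
Rhumb: Δφ = -0.4847, Δλ = -1.6570, Δψ = -0.9108, q = Δφ/Δψ = 0.5321 → d_rh = R√(Δφ²+q²Δλ²) = 6405.4 km
Excess = (6405.4 − 5877.2) / 5877.2 = 528.2 / 5877.2 = 8.99% ≈ 9.0%

9.0%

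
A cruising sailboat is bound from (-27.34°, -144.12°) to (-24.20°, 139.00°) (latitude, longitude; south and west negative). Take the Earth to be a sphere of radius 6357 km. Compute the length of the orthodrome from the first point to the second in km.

7561 km

cos σ = sin φ₁ sin φ₂ + cos φ₁ cos φ₂ cos Δλ
      = sin(-27.34°)sin(-24.20°) + cos(-27.34°)cos(-24.20°)cos(-76.88°) = 0.3722
σ = 68.150° → d = Rσ = 6357·1.18944 = 7561 km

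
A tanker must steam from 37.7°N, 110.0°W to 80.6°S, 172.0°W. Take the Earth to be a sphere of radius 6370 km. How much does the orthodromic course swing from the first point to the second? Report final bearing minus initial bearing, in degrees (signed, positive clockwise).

At departure: θ₁ = atan2(sin Δλ cos φ₂, cos φ₁ sin φ₂ − sin φ₁ cos φ₂ cos Δλ) = 189.89°
At arrival: θ₂ = atan2(sin Δλ cos φ₁, −cos φ₂ sin φ₁ + sin φ₂ cos φ₁ cos Δλ) = 236.28°
Δθ = θ₂ − θ₁ = +46.4°

+46.4°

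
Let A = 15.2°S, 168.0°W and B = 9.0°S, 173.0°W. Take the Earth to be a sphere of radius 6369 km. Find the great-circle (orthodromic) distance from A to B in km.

877 km

Haversine: a = sin²(Δφ/2)+cos φ₁ cos φ₂ sin²(Δλ/2) = 0.00474;  σ = 2·atan2(√a,√(1−a))
σ = 7.894° → d = Rσ = 6369·0.13778 = 877 km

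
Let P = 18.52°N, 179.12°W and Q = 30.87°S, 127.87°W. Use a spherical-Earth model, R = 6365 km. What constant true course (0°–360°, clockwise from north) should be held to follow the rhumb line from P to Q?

Δψ = ln[tan(π/4+φ₂/2)/tan(π/4+φ₁/2)] = -0.8959
Δλ = +0.8945 rad (taken the short way round)
course = atan2(Δλ, Δψ) = 135.05°

135.0°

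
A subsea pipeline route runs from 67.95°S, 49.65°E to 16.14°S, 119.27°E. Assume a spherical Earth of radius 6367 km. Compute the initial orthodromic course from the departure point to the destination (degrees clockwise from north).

N = sin Δλ·cos φ₂ = +0.9005;  D = cos φ₁ sin φ₂ − sin φ₁ cos φ₂ cos Δλ = +0.2057
initial course = atan2(N, D) = 77.13°

77.1°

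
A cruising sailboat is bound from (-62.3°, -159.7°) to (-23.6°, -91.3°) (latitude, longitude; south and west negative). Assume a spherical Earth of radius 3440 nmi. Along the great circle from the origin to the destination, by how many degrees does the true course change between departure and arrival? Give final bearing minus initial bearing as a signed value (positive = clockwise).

Initial bearing θ₁ = atan2(sin Δλ cos φ₂, cos φ₁ sin φ₂ − sin φ₁ cos φ₂ cos Δλ) = 82.47°
Final bearing θ₂ = (initial bearing from the destination back to the start) + 180° = 30.19°
Δθ = θ₂ − θ₁ = -52.3°

-52.3°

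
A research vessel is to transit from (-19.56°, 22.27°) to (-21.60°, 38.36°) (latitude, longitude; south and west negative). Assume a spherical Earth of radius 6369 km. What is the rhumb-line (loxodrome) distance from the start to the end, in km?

1690 km

Rhumb course C = atan2(Δλ, Δψ) with Δψ = ln[tan(π/4+φ₂/2)/tan(π/4+φ₁/2)] = -0.0380, Δλ = +0.2808 → C = 97.71°
d = R·|Δφ| / |cos C| = 6369·0.03560 / 0.13421 = 1690 km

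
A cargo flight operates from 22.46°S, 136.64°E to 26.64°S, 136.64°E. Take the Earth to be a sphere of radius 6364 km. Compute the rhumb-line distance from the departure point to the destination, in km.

464 km

Δψ = ln[tan(π/4+φ₂/2)/tan(π/4+φ₁/2)] = -0.0802;  Δφ = -0.0730 rad,  Δλ = +0.0000 rad
q = Δφ/Δψ = 0.9093
d = R·√(Δφ² + q²Δλ²) = 6364·0.07295 = 464 km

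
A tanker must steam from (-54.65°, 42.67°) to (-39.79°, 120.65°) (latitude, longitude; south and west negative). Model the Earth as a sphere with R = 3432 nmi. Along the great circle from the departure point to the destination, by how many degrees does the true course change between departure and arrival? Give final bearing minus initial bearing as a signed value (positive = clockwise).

At departure: θ₁ = atan2(sin Δλ cos φ₂, cos φ₁ sin φ₂ − sin φ₁ cos φ₂ cos Δλ) = 107.69°
At arrival: θ₂ = atan2(sin Δλ cos φ₁, −cos φ₂ sin φ₁ + sin φ₂ cos φ₁ cos Δλ) = 45.84°
Δθ = θ₂ − θ₁ = -61.9°

-61.9°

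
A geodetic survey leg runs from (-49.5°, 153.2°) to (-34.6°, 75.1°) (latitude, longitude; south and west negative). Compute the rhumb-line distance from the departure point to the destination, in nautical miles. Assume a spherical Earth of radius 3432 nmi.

3562 nmi

Δψ = ln[tan(π/4+φ₂/2)/tan(π/4+φ₁/2)] = +0.3528;  Δφ = +0.2601 rad,  Δλ = -1.3631 rad
q = Δφ/Δψ = 0.7370
d = R·√(Δφ² + q²Δλ²) = 3432·1.03775 = 3562 nmi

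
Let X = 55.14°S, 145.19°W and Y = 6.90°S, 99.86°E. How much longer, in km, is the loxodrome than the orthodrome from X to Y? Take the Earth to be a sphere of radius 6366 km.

Great circle: cos σ = sin φ₁ sin φ₂ + cos φ₁ cos φ₂ cos Δλ,  σ = 1.7120 rad → d_gc = 10898.9 km
Rhumb line: Δψ = +1.0378, q = Δφ/Δψ = 0.8113, d_rh = R√(Δφ²+q²Δλ²) = 11665.9 km
Excess = 11665.9 − 10898.9 = 767.0 ≈ 767 km

767 km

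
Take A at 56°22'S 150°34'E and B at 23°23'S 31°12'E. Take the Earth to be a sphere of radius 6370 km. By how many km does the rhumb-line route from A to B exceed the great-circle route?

1010 km

Great circle: cos σ = sin φ₁ sin φ₂ + cos φ₁ cos φ₂ cos Δλ,  σ = 1.4896 rad → d_gc = 9488.6 km
Rhumb line: Δψ = +0.7766, q = Δφ/Δψ = 0.7413, d_rh = R√(Δφ²+q²Δλ²) = 10498.4 km
Excess = 10498.4 − 9488.6 = 1009.8 ≈ 1010 km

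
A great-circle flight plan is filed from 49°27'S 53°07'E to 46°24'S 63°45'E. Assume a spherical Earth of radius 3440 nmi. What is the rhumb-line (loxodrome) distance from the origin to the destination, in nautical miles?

465 nmi

Rhumb course C = atan2(Δλ, Δψ) with Δψ = ln[tan(π/4+φ₂/2)/tan(π/4+φ₁/2)] = +0.0795, Δλ = +0.1856 → C = 66.82°
d = R·|Δφ| / |cos C| = 3440·0.05323 / 0.39365 = 465 nmi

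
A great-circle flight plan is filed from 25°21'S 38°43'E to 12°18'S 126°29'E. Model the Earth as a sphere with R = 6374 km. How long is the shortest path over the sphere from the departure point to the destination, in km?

9209 km

cos σ = sin φ₁ sin φ₂ + cos φ₁ cos φ₂ cos Δλ
      = sin(-25.35°)sin(-12.30°) + cos(-25.35°)cos(-12.30°)cos(87.77°) = 0.1256
σ = 82.784° → d = Rσ = 6374·1.44485 = 9209 km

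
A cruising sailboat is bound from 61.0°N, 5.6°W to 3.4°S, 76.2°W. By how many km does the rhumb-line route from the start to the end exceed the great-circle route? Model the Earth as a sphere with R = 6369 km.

192 km

Great circle: cos σ = sin φ₁ sin φ₂ + cos φ₁ cos φ₂ cos Δλ,  σ = 1.4617 rad → d_gc = 9309.6 km
Rhumb line: Δψ = -1.4118, q = Δφ/Δψ = 0.7962, d_rh = R√(Δφ²+q²Δλ²) = 9501.9 km
Excess = 9501.9 − 9309.6 = 192.3 ≈ 192 km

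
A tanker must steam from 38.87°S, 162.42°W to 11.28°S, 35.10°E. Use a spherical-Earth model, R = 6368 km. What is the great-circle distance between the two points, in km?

Haversine: a = sin²(Δφ/2)+cos φ₁ cos φ₂ sin²(Δλ/2) = 0.80268;  σ = 2·atan2(√a,√(1−a))
σ = 127.255° → d = Rσ = 6368·2.22102 = 14143 km

14143 km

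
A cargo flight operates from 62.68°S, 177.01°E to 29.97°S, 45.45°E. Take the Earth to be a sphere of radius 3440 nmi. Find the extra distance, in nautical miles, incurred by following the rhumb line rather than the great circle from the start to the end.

785 nmi

Great circle: cos σ = sin φ₁ sin φ₂ + cos φ₁ cos φ₂ cos Δλ,  σ = 1.3897 rad → d_gc = 4780.7 nmi
Rhumb line: Δψ = +0.8659, q = Δφ/Δψ = 0.6593, d_rh = R√(Δφ²+q²Δλ²) = 5566.0 nmi
Excess = 5566.0 − 4780.7 = 785.3 ≈ 785 nmi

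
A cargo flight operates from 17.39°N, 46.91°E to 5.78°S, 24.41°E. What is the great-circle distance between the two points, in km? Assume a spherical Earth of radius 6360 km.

3564 km

cos σ = sin φ₁ sin φ₂ + cos φ₁ cos φ₂ cos Δλ
      = sin(17.39°)sin(-5.78°) + cos(17.39°)cos(-5.78°)cos(-22.50°) = 0.8471
σ = 32.106° → d = Rσ = 6360·0.56035 = 3564 km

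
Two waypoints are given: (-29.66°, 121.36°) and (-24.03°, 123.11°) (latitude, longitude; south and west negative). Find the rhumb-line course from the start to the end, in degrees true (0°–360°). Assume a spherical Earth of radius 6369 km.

Δψ = ln[tan(π/4+φ₂/2)/tan(π/4+φ₁/2)] = +0.1102
Δλ = +0.0305 rad (taken the short way round)
course = atan2(Δλ, Δψ) = 15.49°

15.5°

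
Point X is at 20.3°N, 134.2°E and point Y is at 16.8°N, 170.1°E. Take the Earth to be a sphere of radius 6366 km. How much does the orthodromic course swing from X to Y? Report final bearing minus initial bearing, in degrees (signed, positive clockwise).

At departure: θ₁ = atan2(sin Δλ cos φ₂, cos φ₁ sin φ₂ − sin φ₁ cos φ₂ cos Δλ) = 89.79°
At arrival: θ₂ = atan2(sin Δλ cos φ₁, −cos φ₂ sin φ₁ + sin φ₂ cos φ₁ cos Δλ) = 101.57°
Δθ = θ₂ − θ₁ = +11.8°

+11.8°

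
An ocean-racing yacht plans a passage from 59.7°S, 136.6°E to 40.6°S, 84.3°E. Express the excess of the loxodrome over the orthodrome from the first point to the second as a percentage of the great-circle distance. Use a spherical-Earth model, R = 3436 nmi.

2.2%

Great circle: σ = 0.6499 rad → d_gc = Rσ = 2233.1 nmi
Rhumb: Δφ = +0.3334, Δλ = -0.9128, Δψ = +0.5299, q = Δφ/Δψ = 0.6291 → d_rh = R√(Δφ²+q²Δλ²) = 2281.5 nmi
Excess = (2281.5 − 2233.1) / 2233.1 = 48.4 / 2233.1 = 2.17% ≈ 2.2%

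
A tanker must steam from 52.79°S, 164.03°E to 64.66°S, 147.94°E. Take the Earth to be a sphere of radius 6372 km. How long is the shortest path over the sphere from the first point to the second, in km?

1604 km

Haversine: a = sin²(Δφ/2)+cos φ₁ cos φ₂ sin²(Δλ/2) = 0.01576;  σ = 2·atan2(√a,√(1−a))
σ = 14.424° → d = Rσ = 6372·0.25175 = 1604 km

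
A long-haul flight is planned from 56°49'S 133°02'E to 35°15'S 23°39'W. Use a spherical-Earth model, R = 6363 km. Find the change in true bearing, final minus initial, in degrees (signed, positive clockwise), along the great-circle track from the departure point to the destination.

At departure: θ₁ = atan2(sin Δλ cos φ₂, cos φ₁ sin φ₂ − sin φ₁ cos φ₂ cos Δλ) = 198.91°
At arrival: θ₂ = atan2(sin Δλ cos φ₁, −cos φ₂ sin φ₁ + sin φ₂ cos φ₁ cos Δλ) = 347.45°
Δθ = θ₂ − θ₁ = +148.5°

+148.5°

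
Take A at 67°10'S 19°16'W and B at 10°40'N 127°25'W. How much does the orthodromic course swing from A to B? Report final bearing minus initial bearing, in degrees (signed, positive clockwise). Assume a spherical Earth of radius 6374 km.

+80.0°

At departure: θ₁ = atan2(sin Δλ cos φ₂, cos φ₁ sin φ₂ − sin φ₁ cos φ₂ cos Δλ) = 257.31°
At arrival: θ₂ = atan2(sin Δλ cos φ₁, −cos φ₂ sin φ₁ + sin φ₂ cos φ₁ cos Δλ) = 337.34°
Δθ = θ₂ − θ₁ = +80.0°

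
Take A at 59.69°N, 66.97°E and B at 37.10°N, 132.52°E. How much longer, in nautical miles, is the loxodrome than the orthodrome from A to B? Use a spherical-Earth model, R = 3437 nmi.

Great circle: cos σ = sin φ₁ sin φ₂ + cos φ₁ cos φ₂ cos Δλ,  σ = 0.8130 rad → d_gc = 2794.1 nmi
Rhumb line: Δψ = -0.6080, q = Δφ/Δψ = 0.6485, d_rh = R√(Δφ²+q²Δλ²) = 2887.5 nmi
Excess = 2887.5 − 2794.1 = 93.4 ≈ 93 nmi

93 nmi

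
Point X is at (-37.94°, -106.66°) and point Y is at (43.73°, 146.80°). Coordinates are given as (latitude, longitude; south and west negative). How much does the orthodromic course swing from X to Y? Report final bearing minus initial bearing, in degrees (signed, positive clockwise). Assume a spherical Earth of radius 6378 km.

Initial bearing θ₁ = atan2(sin Δλ cos φ₂, cos φ₁ sin φ₂ − sin φ₁ cos φ₂ cos Δλ) = 301.15°
Final bearing θ₂ = (initial bearing from the destination back to the start) + 180° = 290.93°
Δθ = θ₂ − θ₁ = -10.2°

-10.2°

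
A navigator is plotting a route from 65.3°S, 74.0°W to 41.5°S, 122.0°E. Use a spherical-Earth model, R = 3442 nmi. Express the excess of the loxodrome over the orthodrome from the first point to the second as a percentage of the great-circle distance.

Great circle: σ = 1.2649 rad → d_gc = Rσ = 4353.8 nmi
Rhumb: Δφ = +0.4154, Δλ = -2.8623, Δψ = +0.7214, q = Δφ/Δψ = 0.5758 → d_rh = R√(Δφ²+q²Δλ²) = 5850.0 nmi
Excess = (5850.0 − 4353.8) / 4353.8 = 1496.2 / 4353.8 = 34.37% ≈ 34.4%

34.4%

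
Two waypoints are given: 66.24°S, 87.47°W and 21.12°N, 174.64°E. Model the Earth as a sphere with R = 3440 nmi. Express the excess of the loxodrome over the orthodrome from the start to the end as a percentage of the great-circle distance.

Great circle: σ = 1.9621 rad → d_gc = Rσ = 6749.6 nmi
Rhumb: Δφ = +1.5247, Δλ = -1.7085, Δψ = +1.9362, q = Δφ/Δψ = 0.7875 → d_rh = R√(Δφ²+q²Δλ²) = 6995.1 nmi
Excess = (6995.1 − 6749.6) / 6749.6 = 245.5 / 6749.6 = 3.64% ≈ 3.6%

3.6%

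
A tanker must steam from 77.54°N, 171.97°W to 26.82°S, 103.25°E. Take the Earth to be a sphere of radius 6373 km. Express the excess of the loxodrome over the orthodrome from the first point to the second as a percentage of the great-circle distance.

Great circle: σ = 2.0076 rad → d_gc = Rσ = 12794.4 km
Rhumb: Δφ = -1.8214, Δλ = -1.4797, Δψ = -2.7011, q = Δφ/Δψ = 0.6743 → d_rh = R√(Δφ²+q²Δλ²) = 13235.6 km
Excess = (13235.6 − 12794.4) / 12794.4 = 441.2 / 12794.4 = 3.448% ≈ 3.4%

3.4%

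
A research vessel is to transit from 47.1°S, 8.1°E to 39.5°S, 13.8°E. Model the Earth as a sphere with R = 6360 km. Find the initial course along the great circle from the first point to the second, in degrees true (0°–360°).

N = sin Δλ·cos φ₂ = +0.0766;  D = cos φ₁ sin φ₂ − sin φ₁ cos φ₂ cos Δλ = +0.1295
initial course = atan2(N, D) = 30.62°

30.6°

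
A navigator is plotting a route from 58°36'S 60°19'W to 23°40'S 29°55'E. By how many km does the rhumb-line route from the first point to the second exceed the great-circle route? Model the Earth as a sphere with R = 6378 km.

Great circle: cos σ = sin φ₁ sin φ₂ + cos φ₁ cos φ₂ cos Δλ,  σ = 1.2232 rad → d_gc = 7801.3 km
Rhumb line: Δψ = +0.8438, q = Δφ/Δψ = 0.7226, d_rh = R√(Δφ²+q²Δλ²) = 8234.3 km
Excess = 8234.3 − 7801.3 = 433.0 ≈ 433 km

433 km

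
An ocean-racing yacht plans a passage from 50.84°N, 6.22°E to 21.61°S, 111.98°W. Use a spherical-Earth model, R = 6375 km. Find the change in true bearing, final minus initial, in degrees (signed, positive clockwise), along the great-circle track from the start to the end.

-55.2°

At departure: θ₁ = atan2(sin Δλ cos φ₂, cos φ₁ sin φ₂ − sin φ₁ cos φ₂ cos Δλ) = 277.51°
At arrival: θ₂ = atan2(sin Δλ cos φ₁, −cos φ₂ sin φ₁ + sin φ₂ cos φ₁ cos Δλ) = 222.33°
Δθ = θ₂ − θ₁ = -55.2°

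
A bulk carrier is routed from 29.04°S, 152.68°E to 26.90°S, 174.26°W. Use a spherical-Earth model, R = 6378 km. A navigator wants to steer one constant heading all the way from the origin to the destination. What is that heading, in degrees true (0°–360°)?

85.8°

Meridional parts: M(φ₁)=-0.5301, M(φ₂)=-0.4878 → ΔM = +0.0423;  Δλ = +0.5770 rad
tan C = Δλ / ΔM = +13.6429 → C = 85.81°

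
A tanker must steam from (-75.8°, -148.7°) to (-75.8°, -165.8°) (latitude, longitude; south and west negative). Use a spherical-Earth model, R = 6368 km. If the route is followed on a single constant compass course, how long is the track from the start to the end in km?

466 km

Δψ = ln[tan(π/4+φ₂/2)/tan(π/4+φ₁/2)] = +0.0000;  Δφ = +0.0000 rad,  Δλ = -0.2985 rad
Δψ ≈ 0 so q = cos φ₁ = 0.2453
d = R·√(Δφ² + q²Δλ²) = 6368·0.07321 = 466 km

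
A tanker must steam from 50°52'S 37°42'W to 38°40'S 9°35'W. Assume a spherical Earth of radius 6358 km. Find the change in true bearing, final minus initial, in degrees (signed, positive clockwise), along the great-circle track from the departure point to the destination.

At departure: θ₁ = atan2(sin Δλ cos φ₂, cos φ₁ sin φ₂ − sin φ₁ cos φ₂ cos Δλ) = 69.19°
At arrival: θ₂ = atan2(sin Δλ cos φ₁, −cos φ₂ sin φ₁ + sin φ₂ cos φ₁ cos Δλ) = 49.08°
Δθ = θ₂ − θ₁ = -20.1°

-20.1°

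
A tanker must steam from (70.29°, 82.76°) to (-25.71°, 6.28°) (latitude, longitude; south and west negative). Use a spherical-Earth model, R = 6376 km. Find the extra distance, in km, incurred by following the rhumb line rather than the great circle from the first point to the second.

264 km

Great circle: cos σ = sin φ₁ sin φ₂ + cos φ₁ cos φ₂ cos Δλ,  σ = 1.9149 rad → d_gc = 12209.4 km
Rhumb line: Δψ = -2.2149, q = Δφ/Δψ = 0.7565, d_rh = R√(Δφ²+q²Δλ²) = 12473.1 km
Excess = 12473.1 − 12209.4 = 263.7 ≈ 264 km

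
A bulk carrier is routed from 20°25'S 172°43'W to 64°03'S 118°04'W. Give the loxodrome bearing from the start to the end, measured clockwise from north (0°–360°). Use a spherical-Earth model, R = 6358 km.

Δψ = ln[tan(π/4+φ₂/2)/tan(π/4+φ₁/2)] = -1.1038
Δλ = +0.9538 rad (taken the short way round)
course = atan2(Δλ, Δψ) = 139.17°

139.2°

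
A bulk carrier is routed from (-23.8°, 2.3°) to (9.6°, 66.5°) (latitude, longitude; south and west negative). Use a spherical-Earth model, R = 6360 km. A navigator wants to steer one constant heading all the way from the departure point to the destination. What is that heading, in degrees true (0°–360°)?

62.0°

Δψ = ln[tan(π/4+φ₂/2)/tan(π/4+φ₁/2)] = +0.5962
Δλ = +1.1205 rad (taken the short way round)
course = atan2(Δλ, Δψ) = 61.98°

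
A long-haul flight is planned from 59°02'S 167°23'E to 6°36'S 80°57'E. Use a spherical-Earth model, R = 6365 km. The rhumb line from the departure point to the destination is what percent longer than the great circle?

Great circle: σ = 1.4401 rad → d_gc = Rσ = 9166.1 km
Rhumb: Δφ = +0.9151, Δλ = -1.5085, Δψ = +1.1682, q = Δφ/Δψ = 0.7833 → d_rh = R√(Δφ²+q²Δλ²) = 9513.3 km
Excess = (9513.3 − 9166.1) / 9166.1 = 347.2 / 9166.1 = 3.79% ≈ 3.8%

3.8%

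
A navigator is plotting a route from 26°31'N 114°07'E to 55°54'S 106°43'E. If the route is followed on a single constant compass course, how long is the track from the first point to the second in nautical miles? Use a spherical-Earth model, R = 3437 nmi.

4959 nmi

Rhumb course C = atan2(Δλ, Δψ) with Δψ = ln[tan(π/4+φ₂/2)/tan(π/4+φ₁/2)] = -1.6622, Δλ = -0.1292 → C = 184.44°
d = R·|Δφ| / |cos C| = 3437·1.43844 / 0.99699 = 4959 nmi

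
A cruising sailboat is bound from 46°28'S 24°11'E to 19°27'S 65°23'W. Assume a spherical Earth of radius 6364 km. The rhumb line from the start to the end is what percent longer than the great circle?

3.8%

Great circle: σ = 1.3219 rad → d_gc = Rσ = 8412.7 km
Rhumb: Δφ = +0.4715, Δλ = -1.5632, Δψ = +0.5719, q = Δφ/Δψ = 0.8245 → d_rh = R√(Δφ²+q²Δλ²) = 8734.5 km
Excess = (8734.5 − 8412.7) / 8412.7 = 321.8 / 8412.7 = 3.83% ≈ 3.8%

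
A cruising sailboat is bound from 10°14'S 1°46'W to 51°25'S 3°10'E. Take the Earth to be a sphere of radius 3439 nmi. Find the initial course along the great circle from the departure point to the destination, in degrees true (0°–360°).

175.3°

θ = atan2( sin Δλ·cos φ₂ ,  cos φ₁ sin φ₂ − sin φ₁ cos φ₂ cos Δλ )
  = atan2(+0.0536, -0.6589) = 175.35°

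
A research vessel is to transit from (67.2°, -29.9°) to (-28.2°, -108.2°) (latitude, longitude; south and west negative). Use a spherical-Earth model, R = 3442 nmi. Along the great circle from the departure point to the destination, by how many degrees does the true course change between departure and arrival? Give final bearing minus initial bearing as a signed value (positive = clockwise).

-44.0°

At departure: θ₁ = atan2(sin Δλ cos φ₂, cos φ₁ sin φ₂ − sin φ₁ cos φ₂ cos Δλ) = 248.05°
At arrival: θ₂ = atan2(sin Δλ cos φ₁, −cos φ₂ sin φ₁ + sin φ₂ cos φ₁ cos Δλ) = 204.07°
Δθ = θ₂ − θ₁ = -44.0°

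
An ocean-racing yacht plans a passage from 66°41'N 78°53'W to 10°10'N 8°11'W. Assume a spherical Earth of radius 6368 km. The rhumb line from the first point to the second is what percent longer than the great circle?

Great circle: σ = 1.2757 rad → d_gc = Rσ = 8123.4 km
Rhumb: Δφ = -0.9864, Δλ = +1.2339, Δψ = -1.3999, q = Δφ/Δψ = 0.7046 → d_rh = R√(Δφ²+q²Δλ²) = 8373.3 km
Excess = (8373.3 − 8123.4) / 8123.4 = 249.9 / 8123.4 = 3.08% ≈ 3.1%

3.1%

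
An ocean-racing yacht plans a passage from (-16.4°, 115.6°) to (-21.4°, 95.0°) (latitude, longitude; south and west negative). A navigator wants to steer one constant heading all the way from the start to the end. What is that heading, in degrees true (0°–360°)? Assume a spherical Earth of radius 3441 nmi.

255.6°

Meridional parts: M(φ₁)=-0.2902, M(φ₂)=-0.3825 → ΔM = -0.0923;  Δλ = -0.3595 rad
tan C = Δλ / ΔM = +3.8963 → C = 255.61°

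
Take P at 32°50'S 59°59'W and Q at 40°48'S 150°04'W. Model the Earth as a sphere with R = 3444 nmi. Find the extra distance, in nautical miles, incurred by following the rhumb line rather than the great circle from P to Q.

Great circle: cos σ = sin φ₁ sin φ₂ + cos φ₁ cos φ₂ cos Δλ,  σ = 1.2096 rad → d_gc = 4166.0 nmi
Rhumb line: Δψ = -0.1740, q = Δφ/Δψ = 0.7992, d_rh = R√(Δφ²+q²Δλ²) = 4353.9 nmi
Excess = 4353.9 − 4166.0 = 187.9 ≈ 188 nmi

188 nmi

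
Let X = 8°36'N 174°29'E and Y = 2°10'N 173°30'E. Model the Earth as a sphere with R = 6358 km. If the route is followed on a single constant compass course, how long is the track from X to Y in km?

Rhumb course C = atan2(Δλ, Δψ) with Δψ = ln[tan(π/4+φ₂/2)/tan(π/4+φ₁/2)] = -0.1128, Δλ = -0.0172 → C = 188.65°
d = R·|Δφ| / |cos C| = 6358·0.11228 / 0.98863 = 722 km

722 km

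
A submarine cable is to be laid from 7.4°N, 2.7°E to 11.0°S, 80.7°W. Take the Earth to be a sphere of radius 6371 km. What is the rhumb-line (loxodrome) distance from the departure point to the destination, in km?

Δψ = ln[tan(π/4+φ₂/2)/tan(π/4+φ₁/2)] = -0.3227;  Δφ = -0.3211 rad,  Δλ = -1.4556 rad
q = Δφ/Δψ = 0.9952
d = R·√(Δφ² + q²Δλ²) = 6371·1.48378 = 9453 km

9453 km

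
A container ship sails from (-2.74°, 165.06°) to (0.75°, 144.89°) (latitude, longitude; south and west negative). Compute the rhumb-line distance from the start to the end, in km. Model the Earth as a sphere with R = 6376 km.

2277 km

Δψ = ln[tan(π/4+φ₂/2)/tan(π/4+φ₁/2)] = +0.0609;  Δφ = +0.0609 rad,  Δλ = -0.3520 rad
q = Δφ/Δψ = 0.9997
d = R·√(Δφ² + q²Δλ²) = 6376·0.35716 = 2277 km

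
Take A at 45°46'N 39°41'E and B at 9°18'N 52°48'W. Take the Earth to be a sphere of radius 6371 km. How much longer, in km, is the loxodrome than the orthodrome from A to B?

Great circle: cos σ = sin φ₁ sin φ₂ + cos φ₁ cos φ₂ cos Δλ,  σ = 1.4847 rad → d_gc = 9459.2 km
Rhumb line: Δψ = -0.7374, q = Δφ/Δψ = 0.8631, d_rh = R√(Δφ²+q²Δλ²) = 9758.5 km
Excess = 9758.5 − 9459.2 = 299.3 ≈ 299 km

299 km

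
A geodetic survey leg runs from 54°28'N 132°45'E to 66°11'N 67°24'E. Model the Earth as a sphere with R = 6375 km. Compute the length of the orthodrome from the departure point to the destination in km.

3628 km

Haversine: a = sin²(Δφ/2)+cos φ₁ cos φ₂ sin²(Δλ/2) = 0.07882;  σ = 2·atan2(√a,√(1−a))
σ = 32.610° → d = Rσ = 6375·0.56915 = 3628 km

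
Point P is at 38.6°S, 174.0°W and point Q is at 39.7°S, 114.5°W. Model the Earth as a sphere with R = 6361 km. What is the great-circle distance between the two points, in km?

5027 km

cos σ = sin φ₁ sin φ₂ + cos φ₁ cos φ₂ cos Δλ
      = sin(-38.60°)sin(-39.70°) + cos(-38.60°)cos(-39.70°)cos(59.50°) = 0.7037
σ = 45.276° → d = Rσ = 6361·0.79021 = 5027 km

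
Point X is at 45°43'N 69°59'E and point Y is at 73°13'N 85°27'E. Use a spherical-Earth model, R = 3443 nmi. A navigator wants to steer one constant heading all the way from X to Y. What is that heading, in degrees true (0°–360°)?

14.9°

Δψ = ln[tan(π/4+φ₂/2)/tan(π/4+φ₁/2)] = +1.0146
Δλ = +0.2699 rad (taken the short way round)
course = atan2(Δλ, Δψ) = 14.90°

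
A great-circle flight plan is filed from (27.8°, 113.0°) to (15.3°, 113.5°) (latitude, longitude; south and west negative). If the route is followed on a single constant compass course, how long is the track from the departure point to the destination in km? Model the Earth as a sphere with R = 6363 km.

1389 km

Δψ = ln[tan(π/4+φ₂/2)/tan(π/4+φ₁/2)] = -0.2352;  Δφ = -0.2182 rad,  Δλ = +0.0087 rad
q = Δφ/Δψ = 0.9277
d = R·√(Δφ² + q²Δλ²) = 6363·0.21832 = 1389 km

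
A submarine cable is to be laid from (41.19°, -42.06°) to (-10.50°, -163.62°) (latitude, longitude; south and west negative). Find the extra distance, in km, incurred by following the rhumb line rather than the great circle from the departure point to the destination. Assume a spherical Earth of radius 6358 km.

Great circle: cos σ = sin φ₁ sin φ₂ + cos φ₁ cos φ₂ cos Δλ,  σ = 2.1028 rad → d_gc = 13369.8 km
Rhumb line: Δψ = -0.9746, q = Δφ/Δψ = 0.9257, d_rh = R√(Δφ²+q²Δλ²) = 13741.6 km
Excess = 13741.6 − 13369.8 = 371.8 ≈ 372 km

372 km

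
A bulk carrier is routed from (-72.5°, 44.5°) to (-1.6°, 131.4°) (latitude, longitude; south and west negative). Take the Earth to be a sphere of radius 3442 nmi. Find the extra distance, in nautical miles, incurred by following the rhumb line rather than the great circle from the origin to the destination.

Great circle: cos σ = sin φ₁ sin φ₂ + cos φ₁ cos φ₂ cos Δλ,  σ = 1.5279 rad → d_gc = 5259.0 nmi
Rhumb line: Δψ = +1.8434, q = Δφ/Δψ = 0.6713, d_rh = R√(Δφ²+q²Δλ²) = 5515.6 nmi
Excess = 5515.6 − 5259.0 = 256.6 ≈ 257 nmi

257 nmi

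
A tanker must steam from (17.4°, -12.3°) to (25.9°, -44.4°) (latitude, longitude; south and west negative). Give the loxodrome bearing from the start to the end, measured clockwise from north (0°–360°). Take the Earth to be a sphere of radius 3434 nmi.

285.9°

Δψ = ln[tan(π/4+φ₂/2)/tan(π/4+φ₁/2)] = +0.1598
Δλ = -0.5603 rad (taken the short way round)
course = atan2(Δλ, Δψ) = 285.92°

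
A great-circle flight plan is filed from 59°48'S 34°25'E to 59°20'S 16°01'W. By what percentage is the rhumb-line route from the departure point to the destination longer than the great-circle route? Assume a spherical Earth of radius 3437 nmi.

Great circle: σ = 0.4351 rad → d_gc = Rσ = 1495.4 nmi
Rhumb: Δφ = +0.0081, Δλ = -0.8802, Δψ = +0.0161, q = Δφ/Δψ = 0.5065 → d_rh = R√(Δφ²+q²Δλ²) = 1532.7 nmi
Excess = (1532.7 − 1495.4) / 1495.4 = 37.3 / 1495.4 = 2.49% ≈ 2.5%

2.5%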